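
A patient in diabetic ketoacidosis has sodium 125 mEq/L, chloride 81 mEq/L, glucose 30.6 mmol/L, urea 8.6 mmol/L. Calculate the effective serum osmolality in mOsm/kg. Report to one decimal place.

280.6 mOsm/kg

Effective osmolality excludes urea (freely permeant across cell membranes):
2·Na + glucose
= 2·125 + 30.6
= 250 + 30.6
= 280.6 mOsm/kg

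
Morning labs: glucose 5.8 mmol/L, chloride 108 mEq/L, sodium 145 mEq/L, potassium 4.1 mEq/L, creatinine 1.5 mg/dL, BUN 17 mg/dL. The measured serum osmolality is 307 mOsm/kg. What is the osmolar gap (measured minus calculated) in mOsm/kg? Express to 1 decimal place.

5.1 mOsm/kg

Calculated osmolality = 2·Na + glucose + BUN/2.8
= 2·145 + 5.8 + 17/2.8
= 290 + 5.80 + 6.07
= 301.87 mOsm/kg ≈ 301.9 mOsm/kg
Osmolar gap = measured − calculated = 307 − 301.9 = 5.1 mOsm/kg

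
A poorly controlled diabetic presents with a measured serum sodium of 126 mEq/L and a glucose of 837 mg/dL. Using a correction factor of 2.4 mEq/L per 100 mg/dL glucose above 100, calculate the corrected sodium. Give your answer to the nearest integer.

144 mEq/L

Corrected Na = measured Na + 2.4 · (glucose − 100)/100
= 126 + 2.4 · (837 − 100)/100
= 126 + 17.7
= 143.7 mEq/L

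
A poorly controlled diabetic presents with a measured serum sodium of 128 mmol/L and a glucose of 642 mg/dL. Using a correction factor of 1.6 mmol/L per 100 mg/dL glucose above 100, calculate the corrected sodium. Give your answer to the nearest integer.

137 mmol/L

Corrected Na = measured Na + 1.6 · (glucose − 100)/100
= 128 + 1.6 · (642 − 100)/100
= 128 + 8.7
= 136.7 mmol/L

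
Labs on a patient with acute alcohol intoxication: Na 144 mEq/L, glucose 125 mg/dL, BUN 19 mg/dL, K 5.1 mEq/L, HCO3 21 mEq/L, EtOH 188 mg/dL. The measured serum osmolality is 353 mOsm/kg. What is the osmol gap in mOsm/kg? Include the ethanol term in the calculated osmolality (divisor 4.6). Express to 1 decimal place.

Calculated osmolality = 2·Na + glucose/18 + BUN/2.8 + ethanol/4.6
= 2·144 + 125/18 + 19/2.8 + 188/4.6
= 288 + 6.94 + 6.79 + 40.87
= 342.6 mOsm/kg ≈ 342.6 mOsm/kg
Osmolar gap = measured − calculated = 353 − 342.6 = 10.4 mOsm/kg

10.4 mOsm/kg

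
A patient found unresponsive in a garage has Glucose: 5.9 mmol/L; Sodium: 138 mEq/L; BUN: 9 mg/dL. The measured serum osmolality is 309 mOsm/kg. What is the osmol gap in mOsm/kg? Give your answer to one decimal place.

23.9 mOsm/kg

Calculated osmolality = 2·Na + glucose + BUN/2.8
= 2·138 + 5.9 + 9/2.8
= 276 + 5.90 + 3.21
= 285.11 mOsm/kg ≈ 285.1 mOsm/kg
Osmolar gap = measured − calculated = 309 − 285.1 = 23.9 mOsm/kg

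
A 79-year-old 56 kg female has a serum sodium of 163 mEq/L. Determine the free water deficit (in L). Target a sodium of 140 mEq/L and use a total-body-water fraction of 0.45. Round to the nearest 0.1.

4.1 L

TBW = 0.45 · 56 = 25.2 L
Free water deficit = TBW · (Na/140 − 1)
= 25.2 · (163/140 − 1)
= 25.2 · 0.1643
= 4.14 L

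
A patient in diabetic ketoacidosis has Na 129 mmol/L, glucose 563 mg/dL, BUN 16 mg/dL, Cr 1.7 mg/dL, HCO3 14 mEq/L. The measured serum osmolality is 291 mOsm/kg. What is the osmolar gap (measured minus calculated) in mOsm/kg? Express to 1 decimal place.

Calculated osmolality = 2·Na + glucose/18 + BUN/2.8
= 2·129 + 563/18 + 16/2.8
= 258 + 31.28 + 5.71
= 294.99 mOsm/kg ≈ 295.0 mOsm/kg
Osmolar gap = measured − calculated = 291 − 295.0 = -4.0 mOsm/kg

-4.0 mOsm/kg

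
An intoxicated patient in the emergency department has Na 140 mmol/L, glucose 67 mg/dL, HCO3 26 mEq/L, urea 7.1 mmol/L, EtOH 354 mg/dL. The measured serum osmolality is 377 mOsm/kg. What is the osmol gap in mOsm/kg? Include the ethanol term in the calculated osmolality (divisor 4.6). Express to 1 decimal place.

9.2 mOsm/kg

Calculated osmolality = 2·Na + glucose/18 + urea + ethanol/4.6
= 2·140 + 67/18 + 7.1 + 354/4.6
= 280 + 3.72 + 7.10 + 76.96
= 367.78 mOsm/kg ≈ 367.8 mOsm/kg
Osmolar gap = measured − calculated = 377 − 367.8 = 9.2 mOsm/kg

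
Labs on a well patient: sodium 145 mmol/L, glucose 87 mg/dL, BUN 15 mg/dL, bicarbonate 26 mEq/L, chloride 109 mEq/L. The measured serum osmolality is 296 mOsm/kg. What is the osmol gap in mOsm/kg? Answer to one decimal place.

-4.2 mOsm/kg

Calculated osmolality = 2·Na + glucose/18 + BUN/2.8
= 2·145 + 87/18 + 15/2.8
= 290 + 4.83 + 5.36
= 300.19 mOsm/kg ≈ 300.2 mOsm/kg
Osmolar gap = measured − calculated = 296 − 300.2 = -4.2 mOsm/kg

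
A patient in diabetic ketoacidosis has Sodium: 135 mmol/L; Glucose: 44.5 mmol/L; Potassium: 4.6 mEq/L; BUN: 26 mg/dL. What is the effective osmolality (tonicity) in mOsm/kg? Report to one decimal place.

314.5 mOsm/kg

Effective osmolality excludes urea (freely permeant across cell membranes):
2·Na + glucose
= 2·135 + 44.5
= 270 + 44.5
= 314.5 mOsm/kg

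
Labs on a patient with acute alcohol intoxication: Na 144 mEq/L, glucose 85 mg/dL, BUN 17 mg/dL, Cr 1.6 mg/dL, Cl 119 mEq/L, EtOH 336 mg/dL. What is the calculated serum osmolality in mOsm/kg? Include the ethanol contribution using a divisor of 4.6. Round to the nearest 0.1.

Calculated osmolality = 2·Na + glucose/18 + BUN/2.8 + ethanol/4.6
= 2·144 + 85/18 + 17/2.8 + 336/4.6
= 288 + 4.72 + 6.07 + 73.04
= 371.83 mOsm/kg

371.8 mOsm/kg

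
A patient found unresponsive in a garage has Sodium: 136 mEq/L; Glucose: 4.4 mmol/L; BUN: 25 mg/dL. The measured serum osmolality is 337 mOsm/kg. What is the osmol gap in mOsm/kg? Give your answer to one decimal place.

Calculated osmolality = 2·Na + glucose + BUN/2.8
= 2·136 + 4.4 + 25/2.8
= 272 + 4.40 + 8.93
= 285.33 mOsm/kg ≈ 285.3 mOsm/kg
Osmolar gap = measured − calculated = 337 − 285.3 = 51.7 mOsm/kg

51.7 mOsm/kg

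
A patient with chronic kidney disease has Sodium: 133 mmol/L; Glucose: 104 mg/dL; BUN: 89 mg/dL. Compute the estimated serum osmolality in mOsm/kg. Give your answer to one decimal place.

303.6 mOsm/kg

Calculated osmolality = 2·Na + glucose/18 + BUN/2.8
= 2·133 + 104/18 + 89/2.8
= 266 + 5.78 + 31.79
= 303.57 mOsm/kg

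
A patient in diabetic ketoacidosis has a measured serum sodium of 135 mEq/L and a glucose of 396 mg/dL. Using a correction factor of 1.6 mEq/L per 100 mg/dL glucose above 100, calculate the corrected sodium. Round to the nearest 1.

140 mEq/L

Corrected Na = measured Na + 1.6 · (glucose − 100)/100
= 135 + 1.6 · (396 − 100)/100
= 135 + 4.7
= 139.7 mEq/L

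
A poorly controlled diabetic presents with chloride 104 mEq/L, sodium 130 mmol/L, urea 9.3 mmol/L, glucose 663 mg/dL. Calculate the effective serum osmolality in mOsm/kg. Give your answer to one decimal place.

Effective osmolality excludes urea (freely permeant across cell membranes):
2·Na + glucose/18
= 2·130 + 663/18
= 260 + 36.83
= 296.83 mOsm/kg

296.8 mOsm/kg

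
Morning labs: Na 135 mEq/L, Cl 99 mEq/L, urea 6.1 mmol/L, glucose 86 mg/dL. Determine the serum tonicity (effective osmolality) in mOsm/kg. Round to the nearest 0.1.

274.8 mOsm/kg

Effective osmolality excludes urea (freely permeant across cell membranes):
2·Na + glucose/18
= 2·135 + 86/18
= 270 + 4.78
= 274.78 mOsm/kg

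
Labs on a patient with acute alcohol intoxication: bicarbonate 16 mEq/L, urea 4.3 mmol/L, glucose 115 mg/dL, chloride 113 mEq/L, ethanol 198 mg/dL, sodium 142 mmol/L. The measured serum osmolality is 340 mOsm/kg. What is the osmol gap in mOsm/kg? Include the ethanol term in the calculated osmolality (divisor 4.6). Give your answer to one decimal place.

2.3 mOsm/kg

Calculated osmolality = 2·Na + glucose/18 + urea + ethanol/4.6
= 2·142 + 115/18 + 4.3 + 198/4.6
= 284 + 6.39 + 4.30 + 43.04
= 337.73 mOsm/kg ≈ 337.7 mOsm/kg
Osmolar gap = measured − calculated = 340 − 337.7 = 2.3 mOsm/kg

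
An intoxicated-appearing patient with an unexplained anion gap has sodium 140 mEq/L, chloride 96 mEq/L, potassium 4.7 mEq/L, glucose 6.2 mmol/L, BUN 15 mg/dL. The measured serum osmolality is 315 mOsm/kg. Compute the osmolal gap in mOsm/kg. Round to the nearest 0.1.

23.4 mOsm/kg

Calculated osmolality = 2·Na + glucose + BUN/2.8
= 2·140 + 6.2 + 15/2.8
= 280 + 6.20 + 5.36
= 291.56 mOsm/kg ≈ 291.6 mOsm/kg
Osmolar gap = measured − calculated = 315 − 291.6 = 23.4 mOsm/kg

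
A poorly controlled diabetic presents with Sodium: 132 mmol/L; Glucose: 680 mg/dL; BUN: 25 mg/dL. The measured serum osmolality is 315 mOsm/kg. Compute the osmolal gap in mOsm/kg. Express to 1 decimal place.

Calculated osmolality = 2·Na + glucose/18 + BUN/2.8
= 2·132 + 680/18 + 25/2.8
= 264 + 37.78 + 8.93
= 310.71 mOsm/kg ≈ 310.7 mOsm/kg
Osmolar gap = measured − calculated = 315 − 310.7 = 4.3 mOsm/kg

4.3 mOsm/kg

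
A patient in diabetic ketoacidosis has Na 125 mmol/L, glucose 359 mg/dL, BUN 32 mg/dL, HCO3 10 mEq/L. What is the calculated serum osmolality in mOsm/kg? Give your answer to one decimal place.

281.4 mOsm/kg

Calculated osmolality = 2·Na + glucose/18 + BUN/2.8
= 2·125 + 359/18 + 32/2.8
= 250 + 19.94 + 11.43
= 281.37 mOsm/kg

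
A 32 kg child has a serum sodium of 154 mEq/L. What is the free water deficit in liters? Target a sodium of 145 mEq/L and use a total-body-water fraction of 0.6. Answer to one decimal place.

1.2 L

TBW = 0.6 · 32 = 19.2 L
Free water deficit = TBW · (Na/145 − 1)
= 19.2 · (154/145 − 1)
= 19.2 · 0.0621
= 1.19 L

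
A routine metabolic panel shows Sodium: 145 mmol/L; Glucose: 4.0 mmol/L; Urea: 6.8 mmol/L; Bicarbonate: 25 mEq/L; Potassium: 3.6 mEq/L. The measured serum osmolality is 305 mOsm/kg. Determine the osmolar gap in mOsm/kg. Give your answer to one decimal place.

Calculated osmolality = 2·Na + glucose + urea
= 2·145 + 4 + 6.8
= 290 + 4 + 6.80
= 300.8 mOsm/kg ≈ 300.8 mOsm/kg
Osmolar gap = measured − calculated = 305 − 300.8 = 4.2 mOsm/kg

4.2 mOsm/kg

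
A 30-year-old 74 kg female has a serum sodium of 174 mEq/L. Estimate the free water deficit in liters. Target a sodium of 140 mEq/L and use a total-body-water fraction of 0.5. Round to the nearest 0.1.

9.0 L

TBW = 0.5 · 74 = 37 L
Free water deficit = TBW · (Na/140 − 1)
= 37 · (174/140 − 1)
= 37 · 0.2429
= 8.99 L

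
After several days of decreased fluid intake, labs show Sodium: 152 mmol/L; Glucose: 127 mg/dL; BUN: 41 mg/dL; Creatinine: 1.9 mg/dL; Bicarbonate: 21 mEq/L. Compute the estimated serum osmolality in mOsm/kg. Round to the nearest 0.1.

Calculated osmolality = 2·Na + glucose/18 + BUN/2.8
= 2·152 + 127/18 + 41/2.8
= 304 + 7.06 + 14.64
= 325.7 mOsm/kg

325.7 mOsm/kg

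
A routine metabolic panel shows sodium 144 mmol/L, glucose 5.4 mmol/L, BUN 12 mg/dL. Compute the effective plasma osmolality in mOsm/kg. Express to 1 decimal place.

Effective osmolality excludes urea (freely permeant across cell membranes):
2·Na + glucose
= 2·144 + 5.4
= 288 + 5.4
= 293.4 mOsm/kg

293.4 mOsm/kg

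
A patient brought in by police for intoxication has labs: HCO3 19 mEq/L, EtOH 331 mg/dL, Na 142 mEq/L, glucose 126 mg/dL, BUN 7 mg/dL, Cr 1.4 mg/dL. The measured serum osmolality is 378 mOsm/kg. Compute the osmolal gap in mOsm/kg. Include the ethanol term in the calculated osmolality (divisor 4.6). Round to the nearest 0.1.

Calculated osmolality = 2·Na + glucose/18 + BUN/2.8 + ethanol/4.6
= 2·142 + 126/18 + 7/2.8 + 331/4.6
= 284 + 7 + 2.50 + 71.96
= 365.46 mOsm/kg ≈ 365.5 mOsm/kg
Osmolar gap = measured − calculated = 378 − 365.5 = 12.5 mOsm/kg

12.5 mOsm/kg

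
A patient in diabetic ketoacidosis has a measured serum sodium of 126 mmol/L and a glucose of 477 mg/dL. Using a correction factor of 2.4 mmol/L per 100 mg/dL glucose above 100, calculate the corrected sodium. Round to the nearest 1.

Corrected Na = measured Na + 2.4 · (glucose − 100)/100
= 126 + 2.4 · (477 − 100)/100
= 126 + 9
= 135 mmol/L

135 mmol/L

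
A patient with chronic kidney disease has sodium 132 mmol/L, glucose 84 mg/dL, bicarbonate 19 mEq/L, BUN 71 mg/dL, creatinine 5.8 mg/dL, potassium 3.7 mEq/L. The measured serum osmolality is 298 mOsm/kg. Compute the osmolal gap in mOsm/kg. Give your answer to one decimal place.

Calculated osmolality = 2·Na + glucose/18 + BUN/2.8
= 2·132 + 84/18 + 71/2.8
= 264 + 4.67 + 25.36
= 294.03 mOsm/kg ≈ 294.0 mOsm/kg
Osmolar gap = measured − calculated = 298 − 294.0 = 4.0 mOsm/kg

4.0 mOsm/kg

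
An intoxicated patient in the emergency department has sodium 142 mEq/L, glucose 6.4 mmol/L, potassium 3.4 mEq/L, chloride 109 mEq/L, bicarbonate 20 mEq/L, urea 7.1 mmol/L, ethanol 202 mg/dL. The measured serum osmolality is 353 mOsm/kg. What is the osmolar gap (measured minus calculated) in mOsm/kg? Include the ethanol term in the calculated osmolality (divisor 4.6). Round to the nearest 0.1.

11.6 mOsm/kg

Calculated osmolality = 2·Na + glucose + urea + ethanol/4.6
= 2·142 + 6.4 + 7.1 + 202/4.6
= 284 + 6.40 + 7.10 + 43.91
= 341.41 mOsm/kg ≈ 341.4 mOsm/kg
Osmolar gap = measured − calculated = 353 − 341.4 = 11.6 mOsm/kg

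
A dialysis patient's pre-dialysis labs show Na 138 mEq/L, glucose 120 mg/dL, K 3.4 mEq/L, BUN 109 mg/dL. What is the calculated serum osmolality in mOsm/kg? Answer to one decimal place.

Calculated osmolality = 2·Na + glucose/18 + BUN/2.8
= 2·138 + 120/18 + 109/2.8
= 276 + 6.67 + 38.93
= 321.6 mOsm/kg

321.6 mOsm/kg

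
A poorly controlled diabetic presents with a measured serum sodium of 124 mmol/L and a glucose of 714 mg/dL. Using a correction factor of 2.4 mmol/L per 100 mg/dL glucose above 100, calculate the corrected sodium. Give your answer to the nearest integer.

139 mmol/L

Corrected Na = measured Na + 2.4 · (glucose − 100)/100
= 124 + 2.4 · (714 − 100)/100
= 124 + 14.7
= 138.7 mmol/L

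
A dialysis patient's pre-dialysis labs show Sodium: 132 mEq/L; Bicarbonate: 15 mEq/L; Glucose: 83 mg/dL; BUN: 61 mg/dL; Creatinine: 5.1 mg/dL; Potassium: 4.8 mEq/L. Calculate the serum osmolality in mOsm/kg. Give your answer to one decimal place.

290.4 mOsm/kg

Calculated osmolality = 2·Na + glucose/18 + BUN/2.8
= 2·132 + 83/18 + 61/2.8
= 264 + 4.61 + 21.79
= 290.4 mOsm/kg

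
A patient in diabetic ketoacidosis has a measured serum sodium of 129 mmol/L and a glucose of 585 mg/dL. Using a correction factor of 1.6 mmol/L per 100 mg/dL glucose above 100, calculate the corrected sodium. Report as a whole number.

Corrected Na = measured Na + 1.6 · (glucose − 100)/100
= 129 + 1.6 · (585 − 100)/100
= 129 + 7.8
= 136.8 mmol/L

137 mmol/L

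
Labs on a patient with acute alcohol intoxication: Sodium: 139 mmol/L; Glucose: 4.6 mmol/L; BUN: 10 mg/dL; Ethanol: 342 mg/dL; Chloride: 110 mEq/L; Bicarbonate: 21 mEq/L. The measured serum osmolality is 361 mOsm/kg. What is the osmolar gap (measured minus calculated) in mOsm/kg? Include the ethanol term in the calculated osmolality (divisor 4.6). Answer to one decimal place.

Calculated osmolality = 2·Na + glucose + BUN/2.8 + ethanol/4.6
= 2·139 + 4.6 + 10/2.8 + 342/4.6
= 278 + 4.60 + 3.57 + 74.35
= 360.52 mOsm/kg ≈ 360.5 mOsm/kg
Osmolar gap = measured − calculated = 361 − 360.5 = 0.5 mOsm/kg

0.5 mOsm/kg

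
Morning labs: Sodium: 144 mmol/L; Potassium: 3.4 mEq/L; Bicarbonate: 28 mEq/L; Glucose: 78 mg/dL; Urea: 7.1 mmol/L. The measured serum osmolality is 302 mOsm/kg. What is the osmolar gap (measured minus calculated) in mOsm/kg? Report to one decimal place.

2.6 mOsm/kg

Calculated osmolality = 2·Na + glucose/18 + urea
= 2·144 + 78/18 + 7.1
= 288 + 4.33 + 7.10
= 299.43 mOsm/kg ≈ 299.4 mOsm/kg
Osmolar gap = measured − calculated = 302 − 299.4 = 2.6 mOsm/kg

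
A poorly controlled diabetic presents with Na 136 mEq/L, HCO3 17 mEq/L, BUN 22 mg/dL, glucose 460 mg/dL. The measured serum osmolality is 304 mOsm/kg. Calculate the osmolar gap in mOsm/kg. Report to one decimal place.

Calculated osmolality = 2·Na + glucose/18 + BUN/2.8
= 2·136 + 460/18 + 22/2.8
= 272 + 25.56 + 7.86
= 305.42 mOsm/kg ≈ 305.4 mOsm/kg
Osmolar gap = measured − calculated = 304 − 305.4 = -1.4 mOsm/kg

-1.4 mOsm/kg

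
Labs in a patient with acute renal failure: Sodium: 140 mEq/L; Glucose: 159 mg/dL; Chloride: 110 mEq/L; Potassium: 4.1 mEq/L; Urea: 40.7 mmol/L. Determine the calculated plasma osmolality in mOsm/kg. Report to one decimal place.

Calculated osmolality = 2·Na + glucose/18 + urea
= 2·140 + 159/18 + 40.7
= 280 + 8.83 + 40.70
= 329.53 mOsm/kg

329.5 mOsm/kg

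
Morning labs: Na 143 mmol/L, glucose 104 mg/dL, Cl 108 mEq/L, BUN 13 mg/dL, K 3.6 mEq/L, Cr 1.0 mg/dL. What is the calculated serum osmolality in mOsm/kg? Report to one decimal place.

Calculated osmolality = 2·Na + glucose/18 + BUN/2.8
= 2·143 + 104/18 + 13/2.8
= 286 + 5.78 + 4.64
= 296.42 mOsm/kg

296.4 mOsm/kg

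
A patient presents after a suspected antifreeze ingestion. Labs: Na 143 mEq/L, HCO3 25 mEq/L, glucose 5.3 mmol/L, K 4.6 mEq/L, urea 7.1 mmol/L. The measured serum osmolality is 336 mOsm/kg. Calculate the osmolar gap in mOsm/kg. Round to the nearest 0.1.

Calculated osmolality = 2·Na + glucose + urea
= 2·143 + 5.3 + 7.1
= 286 + 5.30 + 7.10
= 298.4 mOsm/kg ≈ 298.4 mOsm/kg
Osmolar gap = measured − calculated = 336 − 298.4 = 37.6 mOsm/kg

37.6 mOsm/kg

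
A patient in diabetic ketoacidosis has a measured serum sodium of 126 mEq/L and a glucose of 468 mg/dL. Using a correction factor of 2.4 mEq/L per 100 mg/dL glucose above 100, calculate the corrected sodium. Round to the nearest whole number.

Corrected Na = measured Na + 2.4 · (glucose − 100)/100
= 126 + 2.4 · (468 − 100)/100
= 126 + 8.8
= 134.8 mEq/L

135 mEq/L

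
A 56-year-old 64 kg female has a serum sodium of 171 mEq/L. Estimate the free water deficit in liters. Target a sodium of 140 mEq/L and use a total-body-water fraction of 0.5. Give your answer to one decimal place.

7.1 L

TBW = 0.5 · 64 = 32 L
Free water deficit = TBW · (Na/140 − 1)
= 32 · (171/140 − 1)
= 32 · 0.2214
= 7.08 L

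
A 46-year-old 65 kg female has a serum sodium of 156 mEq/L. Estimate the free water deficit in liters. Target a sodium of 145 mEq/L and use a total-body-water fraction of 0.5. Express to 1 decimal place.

TBW = 0.5 · 65 = 32.5 L
Free water deficit = TBW · (Na/145 − 1)
= 32.5 · (156/145 − 1)
= 32.5 · 0.0759
= 2.47 L

2.5 L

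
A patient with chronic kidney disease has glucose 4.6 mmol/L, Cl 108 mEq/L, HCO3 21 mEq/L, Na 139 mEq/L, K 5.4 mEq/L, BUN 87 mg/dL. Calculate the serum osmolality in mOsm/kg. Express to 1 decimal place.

313.7 mOsm/kg

Calculated osmolality = 2·Na + glucose + BUN/2.8
= 2·139 + 4.6 + 87/2.8
= 278 + 4.60 + 31.07
= 313.67 mOsm/kg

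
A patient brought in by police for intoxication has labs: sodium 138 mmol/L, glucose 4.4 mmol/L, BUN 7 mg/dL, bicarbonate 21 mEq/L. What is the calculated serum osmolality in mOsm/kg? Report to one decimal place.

Calculated osmolality = 2·Na + glucose + BUN/2.8
= 2·138 + 4.4 + 7/2.8
= 276 + 4.40 + 2.50
= 282.9 mOsm/kg

282.9 mOsm/kg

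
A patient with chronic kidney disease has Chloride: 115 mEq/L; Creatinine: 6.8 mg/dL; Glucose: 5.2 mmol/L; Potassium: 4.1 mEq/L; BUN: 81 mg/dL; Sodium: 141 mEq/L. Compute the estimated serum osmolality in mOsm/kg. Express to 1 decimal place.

316.1 mOsm/kg

Calculated osmolality = 2·Na + glucose + BUN/2.8
= 2·141 + 5.2 + 81/2.8
= 282 + 5.20 + 28.93
= 316.13 mOsm/kg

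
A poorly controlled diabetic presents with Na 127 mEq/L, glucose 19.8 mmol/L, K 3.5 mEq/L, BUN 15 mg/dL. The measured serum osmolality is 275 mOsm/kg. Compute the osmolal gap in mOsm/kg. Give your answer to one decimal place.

-4.2 mOsm/kg

Calculated osmolality = 2·Na + glucose + BUN/2.8
= 2·127 + 19.8 + 15/2.8
= 254 + 19.80 + 5.36
= 279.16 mOsm/kg ≈ 279.2 mOsm/kg
Osmolar gap = measured − calculated = 275 − 279.2 = -4.2 mOsm/kg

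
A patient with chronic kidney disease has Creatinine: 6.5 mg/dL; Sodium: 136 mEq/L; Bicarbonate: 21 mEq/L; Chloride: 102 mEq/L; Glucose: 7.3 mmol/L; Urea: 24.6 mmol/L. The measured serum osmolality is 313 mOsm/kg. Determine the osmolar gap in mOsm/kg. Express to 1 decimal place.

Calculated osmolality = 2·Na + glucose + urea
= 2·136 + 7.3 + 24.6
= 272 + 7.30 + 24.60
= 303.9 mOsm/kg ≈ 303.9 mOsm/kg
Osmolar gap = measured − calculated = 313 − 303.9 = 9.1 mOsm/kg

9.1 mOsm/kg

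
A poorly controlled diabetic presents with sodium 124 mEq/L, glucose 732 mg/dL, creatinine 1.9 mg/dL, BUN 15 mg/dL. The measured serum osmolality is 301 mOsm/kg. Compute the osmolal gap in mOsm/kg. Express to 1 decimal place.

Calculated osmolality = 2·Na + glucose/18 + BUN/2.8
= 2·124 + 732/18 + 15/2.8
= 248 + 40.67 + 5.36
= 294.03 mOsm/kg ≈ 294.0 mOsm/kg
Osmolar gap = measured − calculated = 301 − 294.0 = 7.0 mOsm/kg

7.0 mOsm/kg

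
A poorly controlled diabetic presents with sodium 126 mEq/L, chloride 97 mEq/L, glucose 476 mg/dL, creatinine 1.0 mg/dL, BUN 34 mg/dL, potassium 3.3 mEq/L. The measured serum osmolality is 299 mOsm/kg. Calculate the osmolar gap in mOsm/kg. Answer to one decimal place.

Calculated osmolality = 2·Na + glucose/18 + BUN/2.8
= 2·126 + 476/18 + 34/2.8
= 252 + 26.44 + 12.14
= 290.58 mOsm/kg ≈ 290.6 mOsm/kg
Osmolar gap = measured − calculated = 299 − 290.6 = 8.4 mOsm/kg

8.4 mOsm/kg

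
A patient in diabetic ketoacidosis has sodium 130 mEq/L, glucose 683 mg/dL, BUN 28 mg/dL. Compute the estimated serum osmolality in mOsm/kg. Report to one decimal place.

307.9 mOsm/kg

Calculated osmolality = 2·Na + glucose/18 + BUN/2.8
= 2·130 + 683/18 + 28/2.8
= 260 + 37.94 + 10
= 307.94 mOsm/kg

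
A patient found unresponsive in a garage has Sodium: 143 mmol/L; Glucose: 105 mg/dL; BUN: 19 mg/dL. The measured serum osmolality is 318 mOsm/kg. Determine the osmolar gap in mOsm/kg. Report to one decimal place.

Calculated osmolality = 2·Na + glucose/18 + BUN/2.8
= 2·143 + 105/18 + 19/2.8
= 286 + 5.83 + 6.79
= 298.62 mOsm/kg ≈ 298.6 mOsm/kg
Osmolar gap = measured − calculated = 318 − 298.6 = 19.4 mOsm/kg

19.4 mOsm/kg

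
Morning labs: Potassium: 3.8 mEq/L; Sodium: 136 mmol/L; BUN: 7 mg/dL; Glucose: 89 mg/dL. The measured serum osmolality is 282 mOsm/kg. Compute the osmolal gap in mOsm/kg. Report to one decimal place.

Calculated osmolality = 2·Na + glucose/18 + BUN/2.8
= 2·136 + 89/18 + 7/2.8
= 272 + 4.94 + 2.50
= 279.44 mOsm/kg ≈ 279.4 mOsm/kg
Osmolar gap = measured − calculated = 282 − 279.4 = 2.6 mOsm/kg

2.6 mOsm/kg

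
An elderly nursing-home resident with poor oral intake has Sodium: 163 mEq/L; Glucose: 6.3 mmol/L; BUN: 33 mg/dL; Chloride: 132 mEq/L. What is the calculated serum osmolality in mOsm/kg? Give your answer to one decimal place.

344.1 mOsm/kg

Calculated osmolality = 2·Na + glucose + BUN/2.8
= 2·163 + 6.3 + 33/2.8
= 326 + 6.30 + 11.79
= 344.09 mOsm/kg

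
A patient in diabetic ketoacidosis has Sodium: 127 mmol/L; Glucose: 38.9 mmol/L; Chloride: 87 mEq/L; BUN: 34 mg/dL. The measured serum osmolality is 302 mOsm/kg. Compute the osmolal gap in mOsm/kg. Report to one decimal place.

Calculated osmolality = 2·Na + glucose + BUN/2.8
= 2·127 + 38.9 + 34/2.8
= 254 + 38.90 + 12.14
= 305.04 mOsm/kg ≈ 305.0 mOsm/kg
Osmolar gap = measured − calculated = 302 − 305.0 = -3.0 mOsm/kg

-3.0 mOsm/kg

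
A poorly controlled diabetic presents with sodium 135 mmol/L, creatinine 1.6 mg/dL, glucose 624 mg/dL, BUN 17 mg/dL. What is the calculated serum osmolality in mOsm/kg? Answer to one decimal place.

Calculated osmolality = 2·Na + glucose/18 + BUN/2.8
= 2·135 + 624/18 + 17/2.8
= 270 + 34.67 + 6.07
= 310.74 mOsm/kg

310.7 mOsm/kg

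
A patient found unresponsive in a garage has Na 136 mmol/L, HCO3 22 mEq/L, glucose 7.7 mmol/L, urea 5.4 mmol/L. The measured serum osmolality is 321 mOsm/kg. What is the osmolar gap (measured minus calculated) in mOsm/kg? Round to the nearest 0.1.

Calculated osmolality = 2·Na + glucose + urea
= 2·136 + 7.7 + 5.4
= 272 + 7.70 + 5.40
= 285.1 mOsm/kg ≈ 285.1 mOsm/kg
Osmolar gap = measured − calculated = 321 − 285.1 = 35.9 mOsm/kg

35.9 mOsm/kg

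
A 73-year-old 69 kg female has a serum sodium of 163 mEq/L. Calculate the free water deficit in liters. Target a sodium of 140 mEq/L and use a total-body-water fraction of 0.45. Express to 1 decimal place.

TBW = 0.45 · 69 = 31.05 L
Free water deficit = TBW · (Na/140 − 1)
= 31.05 · (163/140 − 1)
= 31.05 · 0.1643
= 5.1 L

5.1 L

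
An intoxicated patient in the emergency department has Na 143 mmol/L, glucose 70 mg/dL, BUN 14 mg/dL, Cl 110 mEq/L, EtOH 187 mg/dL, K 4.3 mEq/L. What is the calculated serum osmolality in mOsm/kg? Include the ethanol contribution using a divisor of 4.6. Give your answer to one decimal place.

335.5 mOsm/kg

Calculated osmolality = 2·Na + glucose/18 + BUN/2.8 + ethanol/4.6
= 2·143 + 70/18 + 14/2.8 + 187/4.6
= 286 + 3.89 + 5 + 40.65
= 335.54 mOsm/kg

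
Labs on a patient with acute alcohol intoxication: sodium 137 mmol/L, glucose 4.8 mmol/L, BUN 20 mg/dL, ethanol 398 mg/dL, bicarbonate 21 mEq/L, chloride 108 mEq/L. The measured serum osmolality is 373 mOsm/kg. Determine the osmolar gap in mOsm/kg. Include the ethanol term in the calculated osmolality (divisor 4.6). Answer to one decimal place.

Calculated osmolality = 2·Na + glucose + BUN/2.8 + ethanol/4.6
= 2·137 + 4.8 + 20/2.8 + 398/4.6
= 274 + 4.80 + 7.14 + 86.52
= 372.46 mOsm/kg ≈ 372.5 mOsm/kg
Osmolar gap = measured − calculated = 373 − 372.5 = 0.5 mOsm/kg

0.5 mOsm/kg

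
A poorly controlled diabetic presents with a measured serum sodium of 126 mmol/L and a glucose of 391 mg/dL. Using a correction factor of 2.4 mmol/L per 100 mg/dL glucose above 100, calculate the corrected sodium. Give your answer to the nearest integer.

Corrected Na = measured Na + 2.4 · (glucose − 100)/100
= 126 + 2.4 · (391 − 100)/100
= 126 + 7
= 133 mmol/L

133 mmol/L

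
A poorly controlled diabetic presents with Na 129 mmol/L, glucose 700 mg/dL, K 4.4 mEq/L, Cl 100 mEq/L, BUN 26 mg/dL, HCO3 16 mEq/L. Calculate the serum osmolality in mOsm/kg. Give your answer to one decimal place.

Calculated osmolality = 2·Na + glucose/18 + BUN/2.8
= 2·129 + 700/18 + 26/2.8
= 258 + 38.89 + 9.29
= 306.18 mOsm/kg

306.2 mOsm/kg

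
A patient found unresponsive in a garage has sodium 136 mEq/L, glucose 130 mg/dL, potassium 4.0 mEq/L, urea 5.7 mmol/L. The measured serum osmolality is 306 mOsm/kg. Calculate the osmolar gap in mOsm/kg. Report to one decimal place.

21.1 mOsm/kg

Calculated osmolality = 2·Na + glucose/18 + urea
= 2·136 + 130/18 + 5.7
= 272 + 7.22 + 5.70
= 284.92 mOsm/kg ≈ 284.9 mOsm/kg
Osmolar gap = measured − calculated = 306 − 284.9 = 21.1 mOsm/kg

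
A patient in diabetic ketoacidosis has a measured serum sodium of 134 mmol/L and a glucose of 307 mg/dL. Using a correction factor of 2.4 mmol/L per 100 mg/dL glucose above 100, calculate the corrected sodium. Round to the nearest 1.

139 mmol/L

Corrected Na = measured Na + 2.4 · (glucose − 100)/100
= 134 + 2.4 · (307 − 100)/100
= 134 + 5
= 139 mmol/L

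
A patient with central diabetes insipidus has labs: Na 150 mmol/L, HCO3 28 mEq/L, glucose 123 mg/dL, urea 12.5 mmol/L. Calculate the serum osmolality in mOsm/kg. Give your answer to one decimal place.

319.3 mOsm/kg

Calculated osmolality = 2·Na + glucose/18 + urea
= 2·150 + 123/18 + 12.5
= 300 + 6.83 + 12.50
= 319.33 mOsm/kg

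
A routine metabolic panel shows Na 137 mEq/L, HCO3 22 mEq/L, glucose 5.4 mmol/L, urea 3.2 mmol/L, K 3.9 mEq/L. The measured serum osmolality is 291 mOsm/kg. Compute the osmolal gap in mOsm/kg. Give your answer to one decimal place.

8.4 mOsm/kg

Calculated osmolality = 2·Na + glucose + urea
= 2·137 + 5.4 + 3.2
= 274 + 5.40 + 3.20
= 282.6 mOsm/kg ≈ 282.6 mOsm/kg
Osmolar gap = measured − calculated = 291 − 282.6 = 8.4 mOsm/kg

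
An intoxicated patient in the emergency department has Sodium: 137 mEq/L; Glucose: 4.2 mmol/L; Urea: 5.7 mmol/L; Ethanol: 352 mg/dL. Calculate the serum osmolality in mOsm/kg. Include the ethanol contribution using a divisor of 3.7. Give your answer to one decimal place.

379.0 mOsm/kg

Calculated osmolality = 2·Na + glucose + urea + ethanol/3.7
= 2·137 + 4.2 + 5.7 + 352/3.7
= 274 + 4.20 + 5.70 + 95.14
= 379.04 mOsm/kg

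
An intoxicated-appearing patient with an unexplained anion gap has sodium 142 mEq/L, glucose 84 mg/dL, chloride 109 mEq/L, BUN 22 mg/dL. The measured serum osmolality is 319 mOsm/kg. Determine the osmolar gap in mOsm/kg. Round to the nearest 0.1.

Calculated osmolality = 2·Na + glucose/18 + BUN/2.8
= 2·142 + 84/18 + 22/2.8
= 284 + 4.67 + 7.86
= 296.53 mOsm/kg ≈ 296.5 mOsm/kg
Osmolar gap = measured − calculated = 319 − 296.5 = 22.5 mOsm/kg

22.5 mOsm/kg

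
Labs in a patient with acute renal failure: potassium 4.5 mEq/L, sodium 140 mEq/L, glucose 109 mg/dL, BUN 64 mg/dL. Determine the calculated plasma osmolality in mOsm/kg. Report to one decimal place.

Calculated osmolality = 2·Na + glucose/18 + BUN/2.8
= 2·140 + 109/18 + 64/2.8
= 280 + 6.06 + 22.86
= 308.92 mOsm/kg

308.9 mOsm/kg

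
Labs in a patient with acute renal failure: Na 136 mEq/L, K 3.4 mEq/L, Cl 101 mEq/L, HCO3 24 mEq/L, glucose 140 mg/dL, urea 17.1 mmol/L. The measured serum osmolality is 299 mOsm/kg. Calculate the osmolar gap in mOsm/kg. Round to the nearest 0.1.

Calculated osmolality = 2·Na + glucose/18 + urea
= 2·136 + 140/18 + 17.1
= 272 + 7.78 + 17.10
= 296.88 mOsm/kg ≈ 296.9 mOsm/kg
Osmolar gap = measured − calculated = 299 − 296.9 = 2.1 mOsm/kg

2.1 mOsm/kg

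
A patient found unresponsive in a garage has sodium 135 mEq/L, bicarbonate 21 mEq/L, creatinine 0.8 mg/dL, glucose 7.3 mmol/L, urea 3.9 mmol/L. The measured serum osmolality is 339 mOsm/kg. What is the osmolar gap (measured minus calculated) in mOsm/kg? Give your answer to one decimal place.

57.8 mOsm/kg

Calculated osmolality = 2·Na + glucose + urea
= 2·135 + 7.3 + 3.9
= 270 + 7.30 + 3.90
= 281.2 mOsm/kg ≈ 281.2 mOsm/kg
Osmolar gap = measured − calculated = 339 − 281.2 = 57.8 mOsm/kg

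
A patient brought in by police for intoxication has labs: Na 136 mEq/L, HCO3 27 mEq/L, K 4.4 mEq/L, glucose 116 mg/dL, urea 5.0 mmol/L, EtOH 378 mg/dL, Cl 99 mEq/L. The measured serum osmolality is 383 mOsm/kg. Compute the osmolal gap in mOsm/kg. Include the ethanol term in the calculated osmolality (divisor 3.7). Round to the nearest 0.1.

-2.6 mOsm/kg

Calculated osmolality = 2·Na + glucose/18 + urea + ethanol/3.7
= 2·136 + 116/18 + 5 + 378/3.7
= 272 + 6.44 + 5 + 102.16
= 385.6 mOsm/kg ≈ 385.6 mOsm/kg
Osmolar gap = measured − calculated = 383 − 385.6 = -2.6 mOsm/kg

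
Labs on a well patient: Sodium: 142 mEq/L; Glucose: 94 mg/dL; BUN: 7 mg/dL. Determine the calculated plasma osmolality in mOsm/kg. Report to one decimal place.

Calculated osmolality = 2·Na + glucose/18 + BUN/2.8
= 2·142 + 94/18 + 7/2.8
= 284 + 5.22 + 2.50
= 291.72 mOsm/kg

291.7 mOsm/kg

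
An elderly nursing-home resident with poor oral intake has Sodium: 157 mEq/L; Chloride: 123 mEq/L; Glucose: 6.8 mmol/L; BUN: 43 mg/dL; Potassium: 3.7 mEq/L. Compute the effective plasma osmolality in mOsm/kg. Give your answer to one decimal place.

Effective osmolality excludes urea (freely permeant across cell membranes):
2·Na + glucose
= 2·157 + 6.8
= 314 + 6.8
= 320.8 mOsm/kg

320.8 mOsm/kg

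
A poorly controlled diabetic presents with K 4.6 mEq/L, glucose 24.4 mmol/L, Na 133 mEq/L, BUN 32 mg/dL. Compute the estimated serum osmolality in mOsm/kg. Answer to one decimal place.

301.8 mOsm/kg

Calculated osmolality = 2·Na + glucose + BUN/2.8
= 2·133 + 24.4 + 32/2.8
= 266 + 24.40 + 11.43
= 301.83 mOsm/kg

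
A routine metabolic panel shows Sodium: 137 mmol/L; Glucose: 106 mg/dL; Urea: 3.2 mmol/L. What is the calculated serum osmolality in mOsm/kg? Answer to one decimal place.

283.1 mOsm/kg

Calculated osmolality = 2·Na + glucose/18 + urea
= 2·137 + 106/18 + 3.2
= 274 + 5.89 + 3.20
= 283.09 mOsm/kg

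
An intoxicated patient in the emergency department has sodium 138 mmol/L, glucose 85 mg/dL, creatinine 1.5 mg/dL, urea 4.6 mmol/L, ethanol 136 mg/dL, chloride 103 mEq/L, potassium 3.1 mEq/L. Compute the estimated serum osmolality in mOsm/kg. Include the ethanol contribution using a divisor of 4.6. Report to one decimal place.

314.9 mOsm/kg

Calculated osmolality = 2·Na + glucose/18 + urea + ethanol/4.6
= 2·138 + 85/18 + 4.6 + 136/4.6
= 276 + 4.72 + 4.60 + 29.57
= 314.89 mOsm/kg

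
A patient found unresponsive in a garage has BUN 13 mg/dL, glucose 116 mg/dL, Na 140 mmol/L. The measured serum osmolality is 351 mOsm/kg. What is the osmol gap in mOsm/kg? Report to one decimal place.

59.9 mOsm/kg

Calculated osmolality = 2·Na + glucose/18 + BUN/2.8
= 2·140 + 116/18 + 13/2.8
= 280 + 6.44 + 4.64
= 291.08 mOsm/kg ≈ 291.1 mOsm/kg
Osmolar gap = measured − calculated = 351 − 291.1 = 59.9 mOsm/kg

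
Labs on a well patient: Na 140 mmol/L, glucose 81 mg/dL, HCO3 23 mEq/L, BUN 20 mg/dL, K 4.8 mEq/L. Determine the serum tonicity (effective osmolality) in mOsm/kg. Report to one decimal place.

284.5 mOsm/kg

Effective osmolality excludes urea (freely permeant across cell membranes):
2·Na + glucose/18
= 2·140 + 81/18
= 280 + 4.5
= 284.5 mOsm/kg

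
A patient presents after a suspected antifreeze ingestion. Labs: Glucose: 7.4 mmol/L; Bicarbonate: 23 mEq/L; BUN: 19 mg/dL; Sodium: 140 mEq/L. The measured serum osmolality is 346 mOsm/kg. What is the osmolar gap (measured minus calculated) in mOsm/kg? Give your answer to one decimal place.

51.8 mOsm/kg

Calculated osmolality = 2·Na + glucose + BUN/2.8
= 2·140 + 7.4 + 19/2.8
= 280 + 7.40 + 6.79
= 294.19 mOsm/kg ≈ 294.2 mOsm/kg
Osmolar gap = measured − calculated = 346 − 294.2 = 51.8 mOsm/kg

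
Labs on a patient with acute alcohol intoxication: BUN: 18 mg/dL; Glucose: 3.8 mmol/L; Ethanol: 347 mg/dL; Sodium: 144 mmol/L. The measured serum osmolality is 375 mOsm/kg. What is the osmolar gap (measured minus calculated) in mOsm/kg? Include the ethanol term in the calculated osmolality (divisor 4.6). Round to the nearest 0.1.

1.3 mOsm/kg

Calculated osmolality = 2·Na + glucose + BUN/2.8 + ethanol/4.6
= 2·144 + 3.8 + 18/2.8 + 347/4.6
= 288 + 3.80 + 6.43 + 75.43
= 373.66 mOsm/kg ≈ 373.7 mOsm/kg
Osmolar gap = measured − calculated = 375 − 373.7 = 1.3 mOsm/kg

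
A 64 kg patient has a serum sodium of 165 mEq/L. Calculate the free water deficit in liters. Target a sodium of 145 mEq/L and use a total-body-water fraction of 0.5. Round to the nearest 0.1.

TBW = 0.5 · 64 = 32 L
Free water deficit = TBW · (Na/145 − 1)
= 32 · (165/145 − 1)
= 32 · 0.1379
= 4.41 L

4.4 L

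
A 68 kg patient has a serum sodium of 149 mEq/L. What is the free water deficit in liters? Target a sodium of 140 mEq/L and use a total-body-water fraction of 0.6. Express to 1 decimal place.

TBW = 0.6 · 68 = 40.8 L
Free water deficit = TBW · (Na/140 − 1)
= 40.8 · (149/140 − 1)
= 40.8 · 0.0643
= 2.62 L

2.6 L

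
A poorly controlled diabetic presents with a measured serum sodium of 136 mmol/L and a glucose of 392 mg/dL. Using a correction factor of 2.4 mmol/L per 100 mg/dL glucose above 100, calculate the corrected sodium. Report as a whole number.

143 mmol/L

Corrected Na = measured Na + 2.4 · (glucose − 100)/100
= 136 + 2.4 · (392 − 100)/100
= 136 + 7
= 143 mmol/L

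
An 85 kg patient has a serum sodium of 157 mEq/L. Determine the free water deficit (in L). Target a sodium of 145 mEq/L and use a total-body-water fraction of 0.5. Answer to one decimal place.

3.5 L

TBW = 0.5 · 85 = 42.5 L
Free water deficit = TBW · (Na/145 − 1)
= 42.5 · (157/145 − 1)
= 42.5 · 0.0828
= 3.52 L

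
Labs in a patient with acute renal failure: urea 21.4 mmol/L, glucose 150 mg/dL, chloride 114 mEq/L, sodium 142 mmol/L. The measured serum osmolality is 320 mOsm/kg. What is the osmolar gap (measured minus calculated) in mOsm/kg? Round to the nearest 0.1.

Calculated osmolality = 2·Na + glucose/18 + urea
= 2·142 + 150/18 + 21.4
= 284 + 8.33 + 21.40
= 313.73 mOsm/kg ≈ 313.7 mOsm/kg
Osmolar gap = measured − calculated = 320 − 313.7 = 6.3 mOsm/kg

6.3 mOsm/kg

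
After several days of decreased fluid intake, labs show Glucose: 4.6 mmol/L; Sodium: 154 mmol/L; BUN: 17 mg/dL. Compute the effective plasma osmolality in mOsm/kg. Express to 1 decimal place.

312.6 mOsm/kg

Effective osmolality excludes urea (freely permeant across cell membranes):
2·Na + glucose
= 2·154 + 4.6
= 308 + 4.6
= 312.6 mOsm/kg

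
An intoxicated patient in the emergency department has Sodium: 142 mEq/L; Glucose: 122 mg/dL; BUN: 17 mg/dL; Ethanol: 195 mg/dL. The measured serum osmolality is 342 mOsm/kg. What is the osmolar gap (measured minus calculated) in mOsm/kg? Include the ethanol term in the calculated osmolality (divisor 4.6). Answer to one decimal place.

2.8 mOsm/kg

Calculated osmolality = 2·Na + glucose/18 + BUN/2.8 + ethanol/4.6
= 2·142 + 122/18 + 17/2.8 + 195/4.6
= 284 + 6.78 + 6.07 + 42.39
= 339.24 mOsm/kg ≈ 339.2 mOsm/kg
Osmolar gap = measured − calculated = 342 − 339.2 = 2.8 mOsm/kg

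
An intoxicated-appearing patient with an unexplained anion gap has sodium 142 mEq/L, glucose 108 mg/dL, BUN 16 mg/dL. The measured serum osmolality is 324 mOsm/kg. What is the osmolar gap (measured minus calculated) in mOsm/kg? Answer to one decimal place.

Calculated osmolality = 2·Na + glucose/18 + BUN/2.8
= 2·142 + 108/18 + 16/2.8
= 284 + 6 + 5.71
= 295.71 mOsm/kg ≈ 295.7 mOsm/kg
Osmolar gap = measured − calculated = 324 − 295.7 = 28.3 mOsm/kg

28.3 mOsm/kg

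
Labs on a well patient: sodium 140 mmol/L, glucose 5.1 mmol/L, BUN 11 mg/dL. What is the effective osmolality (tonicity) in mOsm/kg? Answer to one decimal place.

Effective osmolality excludes urea (freely permeant across cell membranes):
2·Na + glucose
= 2·140 + 5.1
= 280 + 5.1
= 285.1 mOsm/kg

285.1 mOsm/kg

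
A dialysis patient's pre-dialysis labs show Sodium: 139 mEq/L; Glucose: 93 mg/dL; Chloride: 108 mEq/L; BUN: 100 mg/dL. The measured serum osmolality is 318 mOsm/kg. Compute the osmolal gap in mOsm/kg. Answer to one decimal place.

Calculated osmolality = 2·Na + glucose/18 + BUN/2.8
= 2·139 + 93/18 + 100/2.8
= 278 + 5.17 + 35.71
= 318.88 mOsm/kg ≈ 318.9 mOsm/kg
Osmolar gap = measured − calculated = 318 − 318.9 = -0.9 mOsm/kg

-0.9 mOsm/kg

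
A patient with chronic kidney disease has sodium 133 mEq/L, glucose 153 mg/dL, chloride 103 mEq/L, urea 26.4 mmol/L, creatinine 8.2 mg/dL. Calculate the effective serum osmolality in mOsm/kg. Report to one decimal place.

274.5 mOsm/kg

Effective osmolality excludes urea (freely permeant across cell membranes):
2·Na + glucose/18
= 2·133 + 153/18
= 266 + 8.5
= 274.5 mOsm/kg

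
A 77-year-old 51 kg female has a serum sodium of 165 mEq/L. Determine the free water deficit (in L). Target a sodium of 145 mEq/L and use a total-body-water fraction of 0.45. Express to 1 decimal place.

TBW = 0.45 · 51 = 22.95 L
Free water deficit = TBW · (Na/145 − 1)
= 22.95 · (165/145 − 1)
= 22.95 · 0.1379
= 3.16 L

3.2 L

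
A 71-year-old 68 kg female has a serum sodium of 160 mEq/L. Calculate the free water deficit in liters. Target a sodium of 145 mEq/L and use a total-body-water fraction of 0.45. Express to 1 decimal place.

3.2 L

TBW = 0.45 · 68 = 30.6 L
Free water deficit = TBW · (Na/145 − 1)
= 30.6 · (160/145 − 1)
= 30.6 · 0.1034
= 3.16 L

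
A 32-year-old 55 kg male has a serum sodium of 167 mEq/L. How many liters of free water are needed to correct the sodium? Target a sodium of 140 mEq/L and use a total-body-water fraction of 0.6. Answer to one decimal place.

6.4 L

TBW = 0.6 · 55 = 33 L
Free water deficit = TBW · (Na/140 − 1)
= 33 · (167/140 − 1)
= 33 · 0.1929
= 6.37 L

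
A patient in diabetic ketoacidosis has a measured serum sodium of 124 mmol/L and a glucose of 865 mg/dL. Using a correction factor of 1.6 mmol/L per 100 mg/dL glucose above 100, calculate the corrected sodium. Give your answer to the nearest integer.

Corrected Na = measured Na + 1.6 · (glucose − 100)/100
= 124 + 1.6 · (865 − 100)/100
= 124 + 12.2
= 136.2 mmol/L

136 mmol/L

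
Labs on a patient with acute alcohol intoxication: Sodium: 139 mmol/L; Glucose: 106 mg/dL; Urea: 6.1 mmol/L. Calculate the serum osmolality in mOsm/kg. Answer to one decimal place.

Calculated osmolality = 2·Na + glucose/18 + urea
= 2·139 + 106/18 + 6.1
= 278 + 5.89 + 6.10
= 289.99 mOsm/kg

290.0 mOsm/kg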